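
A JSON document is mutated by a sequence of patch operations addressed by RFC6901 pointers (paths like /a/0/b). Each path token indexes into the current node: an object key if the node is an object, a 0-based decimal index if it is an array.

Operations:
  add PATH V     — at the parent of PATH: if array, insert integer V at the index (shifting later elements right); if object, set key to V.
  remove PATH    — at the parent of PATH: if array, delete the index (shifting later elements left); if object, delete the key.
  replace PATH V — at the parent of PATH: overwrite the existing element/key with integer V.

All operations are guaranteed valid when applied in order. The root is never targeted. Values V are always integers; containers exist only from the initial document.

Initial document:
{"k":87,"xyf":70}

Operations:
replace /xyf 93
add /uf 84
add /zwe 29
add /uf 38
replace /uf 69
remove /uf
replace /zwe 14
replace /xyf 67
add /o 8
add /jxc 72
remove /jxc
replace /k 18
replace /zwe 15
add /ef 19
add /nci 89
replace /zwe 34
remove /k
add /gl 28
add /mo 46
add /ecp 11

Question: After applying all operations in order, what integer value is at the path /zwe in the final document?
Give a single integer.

After op 1 (replace /xyf 93): {"k":87,"xyf":93}
After op 2 (add /uf 84): {"k":87,"uf":84,"xyf":93}
After op 3 (add /zwe 29): {"k":87,"uf":84,"xyf":93,"zwe":29}
After op 4 (add /uf 38): {"k":87,"uf":38,"xyf":93,"zwe":29}
After op 5 (replace /uf 69): {"k":87,"uf":69,"xyf":93,"zwe":29}
After op 6 (remove /uf): {"k":87,"xyf":93,"zwe":29}
After op 7 (replace /zwe 14): {"k":87,"xyf":93,"zwe":14}
After op 8 (replace /xyf 67): {"k":87,"xyf":67,"zwe":14}
After op 9 (add /o 8): {"k":87,"o":8,"xyf":67,"zwe":14}
After op 10 (add /jxc 72): {"jxc":72,"k":87,"o":8,"xyf":67,"zwe":14}
After op 11 (remove /jxc): {"k":87,"o":8,"xyf":67,"zwe":14}
After op 12 (replace /k 18): {"k":18,"o":8,"xyf":67,"zwe":14}
After op 13 (replace /zwe 15): {"k":18,"o":8,"xyf":67,"zwe":15}
After op 14 (add /ef 19): {"ef":19,"k":18,"o":8,"xyf":67,"zwe":15}
After op 15 (add /nci 89): {"ef":19,"k":18,"nci":89,"o":8,"xyf":67,"zwe":15}
After op 16 (replace /zwe 34): {"ef":19,"k":18,"nci":89,"o":8,"xyf":67,"zwe":34}
After op 17 (remove /k): {"ef":19,"nci":89,"o":8,"xyf":67,"zwe":34}
After op 18 (add /gl 28): {"ef":19,"gl":28,"nci":89,"o":8,"xyf":67,"zwe":34}
After op 19 (add /mo 46): {"ef":19,"gl":28,"mo":46,"nci":89,"o":8,"xyf":67,"zwe":34}
After op 20 (add /ecp 11): {"ecp":11,"ef":19,"gl":28,"mo":46,"nci":89,"o":8,"xyf":67,"zwe":34}
Value at /zwe: 34

Answer: 34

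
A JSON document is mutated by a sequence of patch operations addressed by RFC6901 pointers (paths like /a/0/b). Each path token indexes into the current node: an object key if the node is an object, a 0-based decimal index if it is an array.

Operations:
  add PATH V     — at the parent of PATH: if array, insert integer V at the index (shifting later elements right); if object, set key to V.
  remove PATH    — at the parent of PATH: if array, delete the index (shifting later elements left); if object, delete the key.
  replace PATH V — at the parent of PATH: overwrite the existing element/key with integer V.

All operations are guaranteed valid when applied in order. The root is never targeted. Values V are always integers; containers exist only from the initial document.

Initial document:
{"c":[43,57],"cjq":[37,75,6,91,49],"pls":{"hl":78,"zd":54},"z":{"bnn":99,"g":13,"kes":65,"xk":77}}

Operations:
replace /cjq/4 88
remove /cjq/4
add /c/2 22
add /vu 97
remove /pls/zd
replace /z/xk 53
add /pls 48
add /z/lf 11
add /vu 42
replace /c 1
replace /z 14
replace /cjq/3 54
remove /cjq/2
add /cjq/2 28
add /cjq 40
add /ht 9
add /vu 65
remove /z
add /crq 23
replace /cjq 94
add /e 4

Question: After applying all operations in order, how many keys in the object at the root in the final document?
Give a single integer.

After op 1 (replace /cjq/4 88): {"c":[43,57],"cjq":[37,75,6,91,88],"pls":{"hl":78,"zd":54},"z":{"bnn":99,"g":13,"kes":65,"xk":77}}
After op 2 (remove /cjq/4): {"c":[43,57],"cjq":[37,75,6,91],"pls":{"hl":78,"zd":54},"z":{"bnn":99,"g":13,"kes":65,"xk":77}}
After op 3 (add /c/2 22): {"c":[43,57,22],"cjq":[37,75,6,91],"pls":{"hl":78,"zd":54},"z":{"bnn":99,"g":13,"kes":65,"xk":77}}
After op 4 (add /vu 97): {"c":[43,57,22],"cjq":[37,75,6,91],"pls":{"hl":78,"zd":54},"vu":97,"z":{"bnn":99,"g":13,"kes":65,"xk":77}}
After op 5 (remove /pls/zd): {"c":[43,57,22],"cjq":[37,75,6,91],"pls":{"hl":78},"vu":97,"z":{"bnn":99,"g":13,"kes":65,"xk":77}}
After op 6 (replace /z/xk 53): {"c":[43,57,22],"cjq":[37,75,6,91],"pls":{"hl":78},"vu":97,"z":{"bnn":99,"g":13,"kes":65,"xk":53}}
After op 7 (add /pls 48): {"c":[43,57,22],"cjq":[37,75,6,91],"pls":48,"vu":97,"z":{"bnn":99,"g":13,"kes":65,"xk":53}}
After op 8 (add /z/lf 11): {"c":[43,57,22],"cjq":[37,75,6,91],"pls":48,"vu":97,"z":{"bnn":99,"g":13,"kes":65,"lf":11,"xk":53}}
After op 9 (add /vu 42): {"c":[43,57,22],"cjq":[37,75,6,91],"pls":48,"vu":42,"z":{"bnn":99,"g":13,"kes":65,"lf":11,"xk":53}}
After op 10 (replace /c 1): {"c":1,"cjq":[37,75,6,91],"pls":48,"vu":42,"z":{"bnn":99,"g":13,"kes":65,"lf":11,"xk":53}}
After op 11 (replace /z 14): {"c":1,"cjq":[37,75,6,91],"pls":48,"vu":42,"z":14}
After op 12 (replace /cjq/3 54): {"c":1,"cjq":[37,75,6,54],"pls":48,"vu":42,"z":14}
After op 13 (remove /cjq/2): {"c":1,"cjq":[37,75,54],"pls":48,"vu":42,"z":14}
After op 14 (add /cjq/2 28): {"c":1,"cjq":[37,75,28,54],"pls":48,"vu":42,"z":14}
After op 15 (add /cjq 40): {"c":1,"cjq":40,"pls":48,"vu":42,"z":14}
After op 16 (add /ht 9): {"c":1,"cjq":40,"ht":9,"pls":48,"vu":42,"z":14}
After op 17 (add /vu 65): {"c":1,"cjq":40,"ht":9,"pls":48,"vu":65,"z":14}
After op 18 (remove /z): {"c":1,"cjq":40,"ht":9,"pls":48,"vu":65}
After op 19 (add /crq 23): {"c":1,"cjq":40,"crq":23,"ht":9,"pls":48,"vu":65}
After op 20 (replace /cjq 94): {"c":1,"cjq":94,"crq":23,"ht":9,"pls":48,"vu":65}
After op 21 (add /e 4): {"c":1,"cjq":94,"crq":23,"e":4,"ht":9,"pls":48,"vu":65}
Size at the root: 7

Answer: 7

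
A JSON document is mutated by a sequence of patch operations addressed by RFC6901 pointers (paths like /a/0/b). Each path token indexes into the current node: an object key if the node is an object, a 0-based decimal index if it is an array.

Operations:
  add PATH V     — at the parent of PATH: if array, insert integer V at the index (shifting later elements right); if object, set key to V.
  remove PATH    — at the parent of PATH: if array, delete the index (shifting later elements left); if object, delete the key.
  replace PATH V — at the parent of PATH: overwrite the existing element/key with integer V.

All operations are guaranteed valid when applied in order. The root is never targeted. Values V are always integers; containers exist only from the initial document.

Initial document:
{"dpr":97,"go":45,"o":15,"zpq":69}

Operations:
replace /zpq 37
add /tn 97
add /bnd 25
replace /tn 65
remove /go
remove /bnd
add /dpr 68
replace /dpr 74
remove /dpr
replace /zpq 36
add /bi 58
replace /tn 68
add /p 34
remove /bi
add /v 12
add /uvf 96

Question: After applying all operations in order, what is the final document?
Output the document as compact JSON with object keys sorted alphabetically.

After op 1 (replace /zpq 37): {"dpr":97,"go":45,"o":15,"zpq":37}
After op 2 (add /tn 97): {"dpr":97,"go":45,"o":15,"tn":97,"zpq":37}
After op 3 (add /bnd 25): {"bnd":25,"dpr":97,"go":45,"o":15,"tn":97,"zpq":37}
After op 4 (replace /tn 65): {"bnd":25,"dpr":97,"go":45,"o":15,"tn":65,"zpq":37}
After op 5 (remove /go): {"bnd":25,"dpr":97,"o":15,"tn":65,"zpq":37}
After op 6 (remove /bnd): {"dpr":97,"o":15,"tn":65,"zpq":37}
After op 7 (add /dpr 68): {"dpr":68,"o":15,"tn":65,"zpq":37}
After op 8 (replace /dpr 74): {"dpr":74,"o":15,"tn":65,"zpq":37}
After op 9 (remove /dpr): {"o":15,"tn":65,"zpq":37}
After op 10 (replace /zpq 36): {"o":15,"tn":65,"zpq":36}
After op 11 (add /bi 58): {"bi":58,"o":15,"tn":65,"zpq":36}
After op 12 (replace /tn 68): {"bi":58,"o":15,"tn":68,"zpq":36}
After op 13 (add /p 34): {"bi":58,"o":15,"p":34,"tn":68,"zpq":36}
After op 14 (remove /bi): {"o":15,"p":34,"tn":68,"zpq":36}
After op 15 (add /v 12): {"o":15,"p":34,"tn":68,"v":12,"zpq":36}
After op 16 (add /uvf 96): {"o":15,"p":34,"tn":68,"uvf":96,"v":12,"zpq":36}

Answer: {"o":15,"p":34,"tn":68,"uvf":96,"v":12,"zpq":36}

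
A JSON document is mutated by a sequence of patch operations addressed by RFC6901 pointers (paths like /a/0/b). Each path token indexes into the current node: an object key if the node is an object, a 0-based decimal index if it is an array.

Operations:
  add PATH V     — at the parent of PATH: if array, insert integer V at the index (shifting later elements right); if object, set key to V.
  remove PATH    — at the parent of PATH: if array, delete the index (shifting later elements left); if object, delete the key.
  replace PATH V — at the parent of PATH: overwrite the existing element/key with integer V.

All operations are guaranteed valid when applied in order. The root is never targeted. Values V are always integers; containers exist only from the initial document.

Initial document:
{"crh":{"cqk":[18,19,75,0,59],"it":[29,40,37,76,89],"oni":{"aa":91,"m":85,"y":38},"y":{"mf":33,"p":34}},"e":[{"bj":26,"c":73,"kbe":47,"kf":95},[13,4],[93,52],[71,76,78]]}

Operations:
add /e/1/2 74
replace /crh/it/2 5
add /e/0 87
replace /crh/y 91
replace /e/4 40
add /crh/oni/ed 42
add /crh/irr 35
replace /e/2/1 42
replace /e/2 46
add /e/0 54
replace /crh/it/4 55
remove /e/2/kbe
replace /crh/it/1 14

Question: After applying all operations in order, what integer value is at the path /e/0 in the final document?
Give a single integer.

Answer: 54

Derivation:
After op 1 (add /e/1/2 74): {"crh":{"cqk":[18,19,75,0,59],"it":[29,40,37,76,89],"oni":{"aa":91,"m":85,"y":38},"y":{"mf":33,"p":34}},"e":[{"bj":26,"c":73,"kbe":47,"kf":95},[13,4,74],[93,52],[71,76,78]]}
After op 2 (replace /crh/it/2 5): {"crh":{"cqk":[18,19,75,0,59],"it":[29,40,5,76,89],"oni":{"aa":91,"m":85,"y":38},"y":{"mf":33,"p":34}},"e":[{"bj":26,"c":73,"kbe":47,"kf":95},[13,4,74],[93,52],[71,76,78]]}
After op 3 (add /e/0 87): {"crh":{"cqk":[18,19,75,0,59],"it":[29,40,5,76,89],"oni":{"aa":91,"m":85,"y":38},"y":{"mf":33,"p":34}},"e":[87,{"bj":26,"c":73,"kbe":47,"kf":95},[13,4,74],[93,52],[71,76,78]]}
After op 4 (replace /crh/y 91): {"crh":{"cqk":[18,19,75,0,59],"it":[29,40,5,76,89],"oni":{"aa":91,"m":85,"y":38},"y":91},"e":[87,{"bj":26,"c":73,"kbe":47,"kf":95},[13,4,74],[93,52],[71,76,78]]}
After op 5 (replace /e/4 40): {"crh":{"cqk":[18,19,75,0,59],"it":[29,40,5,76,89],"oni":{"aa":91,"m":85,"y":38},"y":91},"e":[87,{"bj":26,"c":73,"kbe":47,"kf":95},[13,4,74],[93,52],40]}
After op 6 (add /crh/oni/ed 42): {"crh":{"cqk":[18,19,75,0,59],"it":[29,40,5,76,89],"oni":{"aa":91,"ed":42,"m":85,"y":38},"y":91},"e":[87,{"bj":26,"c":73,"kbe":47,"kf":95},[13,4,74],[93,52],40]}
After op 7 (add /crh/irr 35): {"crh":{"cqk":[18,19,75,0,59],"irr":35,"it":[29,40,5,76,89],"oni":{"aa":91,"ed":42,"m":85,"y":38},"y":91},"e":[87,{"bj":26,"c":73,"kbe":47,"kf":95},[13,4,74],[93,52],40]}
After op 8 (replace /e/2/1 42): {"crh":{"cqk":[18,19,75,0,59],"irr":35,"it":[29,40,5,76,89],"oni":{"aa":91,"ed":42,"m":85,"y":38},"y":91},"e":[87,{"bj":26,"c":73,"kbe":47,"kf":95},[13,42,74],[93,52],40]}
After op 9 (replace /e/2 46): {"crh":{"cqk":[18,19,75,0,59],"irr":35,"it":[29,40,5,76,89],"oni":{"aa":91,"ed":42,"m":85,"y":38},"y":91},"e":[87,{"bj":26,"c":73,"kbe":47,"kf":95},46,[93,52],40]}
After op 10 (add /e/0 54): {"crh":{"cqk":[18,19,75,0,59],"irr":35,"it":[29,40,5,76,89],"oni":{"aa":91,"ed":42,"m":85,"y":38},"y":91},"e":[54,87,{"bj":26,"c":73,"kbe":47,"kf":95},46,[93,52],40]}
After op 11 (replace /crh/it/4 55): {"crh":{"cqk":[18,19,75,0,59],"irr":35,"it":[29,40,5,76,55],"oni":{"aa":91,"ed":42,"m":85,"y":38},"y":91},"e":[54,87,{"bj":26,"c":73,"kbe":47,"kf":95},46,[93,52],40]}
After op 12 (remove /e/2/kbe): {"crh":{"cqk":[18,19,75,0,59],"irr":35,"it":[29,40,5,76,55],"oni":{"aa":91,"ed":42,"m":85,"y":38},"y":91},"e":[54,87,{"bj":26,"c":73,"kf":95},46,[93,52],40]}
After op 13 (replace /crh/it/1 14): {"crh":{"cqk":[18,19,75,0,59],"irr":35,"it":[29,14,5,76,55],"oni":{"aa":91,"ed":42,"m":85,"y":38},"y":91},"e":[54,87,{"bj":26,"c":73,"kf":95},46,[93,52],40]}
Value at /e/0: 54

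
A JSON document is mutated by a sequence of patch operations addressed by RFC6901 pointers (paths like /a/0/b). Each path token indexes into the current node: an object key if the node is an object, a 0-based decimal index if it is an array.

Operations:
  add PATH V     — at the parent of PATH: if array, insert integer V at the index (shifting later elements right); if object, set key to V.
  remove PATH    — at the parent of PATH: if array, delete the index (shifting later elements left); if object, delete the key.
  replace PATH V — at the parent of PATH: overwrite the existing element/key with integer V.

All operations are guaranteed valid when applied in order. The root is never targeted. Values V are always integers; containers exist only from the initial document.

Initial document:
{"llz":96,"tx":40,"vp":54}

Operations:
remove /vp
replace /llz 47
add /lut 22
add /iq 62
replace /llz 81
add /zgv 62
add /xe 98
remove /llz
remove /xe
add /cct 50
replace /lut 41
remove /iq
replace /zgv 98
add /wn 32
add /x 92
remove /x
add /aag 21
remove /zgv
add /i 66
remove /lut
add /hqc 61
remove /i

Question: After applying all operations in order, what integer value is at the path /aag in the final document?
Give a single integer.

After op 1 (remove /vp): {"llz":96,"tx":40}
After op 2 (replace /llz 47): {"llz":47,"tx":40}
After op 3 (add /lut 22): {"llz":47,"lut":22,"tx":40}
After op 4 (add /iq 62): {"iq":62,"llz":47,"lut":22,"tx":40}
After op 5 (replace /llz 81): {"iq":62,"llz":81,"lut":22,"tx":40}
After op 6 (add /zgv 62): {"iq":62,"llz":81,"lut":22,"tx":40,"zgv":62}
After op 7 (add /xe 98): {"iq":62,"llz":81,"lut":22,"tx":40,"xe":98,"zgv":62}
After op 8 (remove /llz): {"iq":62,"lut":22,"tx":40,"xe":98,"zgv":62}
After op 9 (remove /xe): {"iq":62,"lut":22,"tx":40,"zgv":62}
After op 10 (add /cct 50): {"cct":50,"iq":62,"lut":22,"tx":40,"zgv":62}
After op 11 (replace /lut 41): {"cct":50,"iq":62,"lut":41,"tx":40,"zgv":62}
After op 12 (remove /iq): {"cct":50,"lut":41,"tx":40,"zgv":62}
After op 13 (replace /zgv 98): {"cct":50,"lut":41,"tx":40,"zgv":98}
After op 14 (add /wn 32): {"cct":50,"lut":41,"tx":40,"wn":32,"zgv":98}
After op 15 (add /x 92): {"cct":50,"lut":41,"tx":40,"wn":32,"x":92,"zgv":98}
After op 16 (remove /x): {"cct":50,"lut":41,"tx":40,"wn":32,"zgv":98}
After op 17 (add /aag 21): {"aag":21,"cct":50,"lut":41,"tx":40,"wn":32,"zgv":98}
After op 18 (remove /zgv): {"aag":21,"cct":50,"lut":41,"tx":40,"wn":32}
After op 19 (add /i 66): {"aag":21,"cct":50,"i":66,"lut":41,"tx":40,"wn":32}
After op 20 (remove /lut): {"aag":21,"cct":50,"i":66,"tx":40,"wn":32}
After op 21 (add /hqc 61): {"aag":21,"cct":50,"hqc":61,"i":66,"tx":40,"wn":32}
After op 22 (remove /i): {"aag":21,"cct":50,"hqc":61,"tx":40,"wn":32}
Value at /aag: 21

Answer: 21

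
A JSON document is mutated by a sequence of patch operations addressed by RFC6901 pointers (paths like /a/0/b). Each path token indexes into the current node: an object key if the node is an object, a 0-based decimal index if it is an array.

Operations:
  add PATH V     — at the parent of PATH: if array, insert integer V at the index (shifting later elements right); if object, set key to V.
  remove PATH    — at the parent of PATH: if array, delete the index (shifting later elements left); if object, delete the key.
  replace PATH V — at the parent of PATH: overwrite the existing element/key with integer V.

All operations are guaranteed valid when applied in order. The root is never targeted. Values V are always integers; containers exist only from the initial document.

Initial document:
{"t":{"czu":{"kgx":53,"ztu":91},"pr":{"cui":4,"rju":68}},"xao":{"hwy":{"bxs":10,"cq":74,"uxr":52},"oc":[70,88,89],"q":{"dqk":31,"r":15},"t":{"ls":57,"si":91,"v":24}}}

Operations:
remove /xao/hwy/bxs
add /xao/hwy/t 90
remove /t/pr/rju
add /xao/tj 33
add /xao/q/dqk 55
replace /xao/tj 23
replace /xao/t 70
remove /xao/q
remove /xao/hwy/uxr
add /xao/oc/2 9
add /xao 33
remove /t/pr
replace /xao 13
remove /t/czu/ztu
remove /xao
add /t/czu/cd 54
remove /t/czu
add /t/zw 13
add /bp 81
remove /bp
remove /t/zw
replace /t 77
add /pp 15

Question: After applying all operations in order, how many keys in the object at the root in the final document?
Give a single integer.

After op 1 (remove /xao/hwy/bxs): {"t":{"czu":{"kgx":53,"ztu":91},"pr":{"cui":4,"rju":68}},"xao":{"hwy":{"cq":74,"uxr":52},"oc":[70,88,89],"q":{"dqk":31,"r":15},"t":{"ls":57,"si":91,"v":24}}}
After op 2 (add /xao/hwy/t 90): {"t":{"czu":{"kgx":53,"ztu":91},"pr":{"cui":4,"rju":68}},"xao":{"hwy":{"cq":74,"t":90,"uxr":52},"oc":[70,88,89],"q":{"dqk":31,"r":15},"t":{"ls":57,"si":91,"v":24}}}
After op 3 (remove /t/pr/rju): {"t":{"czu":{"kgx":53,"ztu":91},"pr":{"cui":4}},"xao":{"hwy":{"cq":74,"t":90,"uxr":52},"oc":[70,88,89],"q":{"dqk":31,"r":15},"t":{"ls":57,"si":91,"v":24}}}
After op 4 (add /xao/tj 33): {"t":{"czu":{"kgx":53,"ztu":91},"pr":{"cui":4}},"xao":{"hwy":{"cq":74,"t":90,"uxr":52},"oc":[70,88,89],"q":{"dqk":31,"r":15},"t":{"ls":57,"si":91,"v":24},"tj":33}}
After op 5 (add /xao/q/dqk 55): {"t":{"czu":{"kgx":53,"ztu":91},"pr":{"cui":4}},"xao":{"hwy":{"cq":74,"t":90,"uxr":52},"oc":[70,88,89],"q":{"dqk":55,"r":15},"t":{"ls":57,"si":91,"v":24},"tj":33}}
After op 6 (replace /xao/tj 23): {"t":{"czu":{"kgx":53,"ztu":91},"pr":{"cui":4}},"xao":{"hwy":{"cq":74,"t":90,"uxr":52},"oc":[70,88,89],"q":{"dqk":55,"r":15},"t":{"ls":57,"si":91,"v":24},"tj":23}}
After op 7 (replace /xao/t 70): {"t":{"czu":{"kgx":53,"ztu":91},"pr":{"cui":4}},"xao":{"hwy":{"cq":74,"t":90,"uxr":52},"oc":[70,88,89],"q":{"dqk":55,"r":15},"t":70,"tj":23}}
After op 8 (remove /xao/q): {"t":{"czu":{"kgx":53,"ztu":91},"pr":{"cui":4}},"xao":{"hwy":{"cq":74,"t":90,"uxr":52},"oc":[70,88,89],"t":70,"tj":23}}
After op 9 (remove /xao/hwy/uxr): {"t":{"czu":{"kgx":53,"ztu":91},"pr":{"cui":4}},"xao":{"hwy":{"cq":74,"t":90},"oc":[70,88,89],"t":70,"tj":23}}
After op 10 (add /xao/oc/2 9): {"t":{"czu":{"kgx":53,"ztu":91},"pr":{"cui":4}},"xao":{"hwy":{"cq":74,"t":90},"oc":[70,88,9,89],"t":70,"tj":23}}
After op 11 (add /xao 33): {"t":{"czu":{"kgx":53,"ztu":91},"pr":{"cui":4}},"xao":33}
After op 12 (remove /t/pr): {"t":{"czu":{"kgx":53,"ztu":91}},"xao":33}
After op 13 (replace /xao 13): {"t":{"czu":{"kgx":53,"ztu":91}},"xao":13}
After op 14 (remove /t/czu/ztu): {"t":{"czu":{"kgx":53}},"xao":13}
After op 15 (remove /xao): {"t":{"czu":{"kgx":53}}}
After op 16 (add /t/czu/cd 54): {"t":{"czu":{"cd":54,"kgx":53}}}
After op 17 (remove /t/czu): {"t":{}}
After op 18 (add /t/zw 13): {"t":{"zw":13}}
After op 19 (add /bp 81): {"bp":81,"t":{"zw":13}}
After op 20 (remove /bp): {"t":{"zw":13}}
After op 21 (remove /t/zw): {"t":{}}
After op 22 (replace /t 77): {"t":77}
After op 23 (add /pp 15): {"pp":15,"t":77}
Size at the root: 2

Answer: 2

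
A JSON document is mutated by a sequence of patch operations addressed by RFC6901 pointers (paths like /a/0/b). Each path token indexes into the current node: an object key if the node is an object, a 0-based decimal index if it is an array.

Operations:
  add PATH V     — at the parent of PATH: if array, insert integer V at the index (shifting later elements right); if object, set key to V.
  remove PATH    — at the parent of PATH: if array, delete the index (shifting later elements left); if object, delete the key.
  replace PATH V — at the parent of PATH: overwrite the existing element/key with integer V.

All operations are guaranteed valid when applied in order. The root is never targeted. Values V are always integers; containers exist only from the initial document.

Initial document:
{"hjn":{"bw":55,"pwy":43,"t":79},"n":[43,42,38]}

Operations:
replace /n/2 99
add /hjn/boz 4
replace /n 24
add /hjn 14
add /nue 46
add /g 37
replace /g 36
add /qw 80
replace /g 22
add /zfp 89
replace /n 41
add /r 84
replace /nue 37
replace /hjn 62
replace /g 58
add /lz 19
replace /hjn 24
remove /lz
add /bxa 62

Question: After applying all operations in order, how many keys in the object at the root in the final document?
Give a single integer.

After op 1 (replace /n/2 99): {"hjn":{"bw":55,"pwy":43,"t":79},"n":[43,42,99]}
After op 2 (add /hjn/boz 4): {"hjn":{"boz":4,"bw":55,"pwy":43,"t":79},"n":[43,42,99]}
After op 3 (replace /n 24): {"hjn":{"boz":4,"bw":55,"pwy":43,"t":79},"n":24}
After op 4 (add /hjn 14): {"hjn":14,"n":24}
After op 5 (add /nue 46): {"hjn":14,"n":24,"nue":46}
After op 6 (add /g 37): {"g":37,"hjn":14,"n":24,"nue":46}
After op 7 (replace /g 36): {"g":36,"hjn":14,"n":24,"nue":46}
After op 8 (add /qw 80): {"g":36,"hjn":14,"n":24,"nue":46,"qw":80}
After op 9 (replace /g 22): {"g":22,"hjn":14,"n":24,"nue":46,"qw":80}
After op 10 (add /zfp 89): {"g":22,"hjn":14,"n":24,"nue":46,"qw":80,"zfp":89}
After op 11 (replace /n 41): {"g":22,"hjn":14,"n":41,"nue":46,"qw":80,"zfp":89}
After op 12 (add /r 84): {"g":22,"hjn":14,"n":41,"nue":46,"qw":80,"r":84,"zfp":89}
After op 13 (replace /nue 37): {"g":22,"hjn":14,"n":41,"nue":37,"qw":80,"r":84,"zfp":89}
After op 14 (replace /hjn 62): {"g":22,"hjn":62,"n":41,"nue":37,"qw":80,"r":84,"zfp":89}
After op 15 (replace /g 58): {"g":58,"hjn":62,"n":41,"nue":37,"qw":80,"r":84,"zfp":89}
After op 16 (add /lz 19): {"g":58,"hjn":62,"lz":19,"n":41,"nue":37,"qw":80,"r":84,"zfp":89}
After op 17 (replace /hjn 24): {"g":58,"hjn":24,"lz":19,"n":41,"nue":37,"qw":80,"r":84,"zfp":89}
After op 18 (remove /lz): {"g":58,"hjn":24,"n":41,"nue":37,"qw":80,"r":84,"zfp":89}
After op 19 (add /bxa 62): {"bxa":62,"g":58,"hjn":24,"n":41,"nue":37,"qw":80,"r":84,"zfp":89}
Size at the root: 8

Answer: 8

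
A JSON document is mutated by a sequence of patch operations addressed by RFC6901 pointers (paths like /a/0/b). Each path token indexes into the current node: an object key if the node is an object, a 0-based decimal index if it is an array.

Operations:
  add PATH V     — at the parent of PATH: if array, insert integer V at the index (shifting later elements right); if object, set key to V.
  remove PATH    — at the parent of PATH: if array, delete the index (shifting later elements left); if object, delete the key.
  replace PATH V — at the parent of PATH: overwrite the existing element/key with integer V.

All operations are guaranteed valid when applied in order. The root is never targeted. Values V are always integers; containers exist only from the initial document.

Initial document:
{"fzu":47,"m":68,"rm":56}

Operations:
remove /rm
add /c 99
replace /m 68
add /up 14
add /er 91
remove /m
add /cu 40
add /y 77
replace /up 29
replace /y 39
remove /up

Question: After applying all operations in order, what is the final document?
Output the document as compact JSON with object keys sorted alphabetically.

After op 1 (remove /rm): {"fzu":47,"m":68}
After op 2 (add /c 99): {"c":99,"fzu":47,"m":68}
After op 3 (replace /m 68): {"c":99,"fzu":47,"m":68}
After op 4 (add /up 14): {"c":99,"fzu":47,"m":68,"up":14}
After op 5 (add /er 91): {"c":99,"er":91,"fzu":47,"m":68,"up":14}
After op 6 (remove /m): {"c":99,"er":91,"fzu":47,"up":14}
After op 7 (add /cu 40): {"c":99,"cu":40,"er":91,"fzu":47,"up":14}
After op 8 (add /y 77): {"c":99,"cu":40,"er":91,"fzu":47,"up":14,"y":77}
After op 9 (replace /up 29): {"c":99,"cu":40,"er":91,"fzu":47,"up":29,"y":77}
After op 10 (replace /y 39): {"c":99,"cu":40,"er":91,"fzu":47,"up":29,"y":39}
After op 11 (remove /up): {"c":99,"cu":40,"er":91,"fzu":47,"y":39}

Answer: {"c":99,"cu":40,"er":91,"fzu":47,"y":39}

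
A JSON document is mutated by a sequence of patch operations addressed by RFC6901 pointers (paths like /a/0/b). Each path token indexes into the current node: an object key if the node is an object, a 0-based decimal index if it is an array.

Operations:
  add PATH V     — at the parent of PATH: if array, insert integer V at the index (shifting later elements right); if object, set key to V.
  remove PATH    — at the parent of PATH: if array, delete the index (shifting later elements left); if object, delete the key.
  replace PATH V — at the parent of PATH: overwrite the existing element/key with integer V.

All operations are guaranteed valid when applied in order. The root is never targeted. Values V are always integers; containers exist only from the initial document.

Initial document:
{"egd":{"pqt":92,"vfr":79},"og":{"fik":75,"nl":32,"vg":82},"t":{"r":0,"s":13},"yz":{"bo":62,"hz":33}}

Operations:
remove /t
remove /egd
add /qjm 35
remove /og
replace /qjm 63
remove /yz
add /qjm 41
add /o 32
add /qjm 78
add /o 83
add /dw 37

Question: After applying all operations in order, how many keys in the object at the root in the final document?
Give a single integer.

Answer: 3

Derivation:
After op 1 (remove /t): {"egd":{"pqt":92,"vfr":79},"og":{"fik":75,"nl":32,"vg":82},"yz":{"bo":62,"hz":33}}
After op 2 (remove /egd): {"og":{"fik":75,"nl":32,"vg":82},"yz":{"bo":62,"hz":33}}
After op 3 (add /qjm 35): {"og":{"fik":75,"nl":32,"vg":82},"qjm":35,"yz":{"bo":62,"hz":33}}
After op 4 (remove /og): {"qjm":35,"yz":{"bo":62,"hz":33}}
After op 5 (replace /qjm 63): {"qjm":63,"yz":{"bo":62,"hz":33}}
After op 6 (remove /yz): {"qjm":63}
After op 7 (add /qjm 41): {"qjm":41}
After op 8 (add /o 32): {"o":32,"qjm":41}
After op 9 (add /qjm 78): {"o":32,"qjm":78}
After op 10 (add /o 83): {"o":83,"qjm":78}
After op 11 (add /dw 37): {"dw":37,"o":83,"qjm":78}
Size at the root: 3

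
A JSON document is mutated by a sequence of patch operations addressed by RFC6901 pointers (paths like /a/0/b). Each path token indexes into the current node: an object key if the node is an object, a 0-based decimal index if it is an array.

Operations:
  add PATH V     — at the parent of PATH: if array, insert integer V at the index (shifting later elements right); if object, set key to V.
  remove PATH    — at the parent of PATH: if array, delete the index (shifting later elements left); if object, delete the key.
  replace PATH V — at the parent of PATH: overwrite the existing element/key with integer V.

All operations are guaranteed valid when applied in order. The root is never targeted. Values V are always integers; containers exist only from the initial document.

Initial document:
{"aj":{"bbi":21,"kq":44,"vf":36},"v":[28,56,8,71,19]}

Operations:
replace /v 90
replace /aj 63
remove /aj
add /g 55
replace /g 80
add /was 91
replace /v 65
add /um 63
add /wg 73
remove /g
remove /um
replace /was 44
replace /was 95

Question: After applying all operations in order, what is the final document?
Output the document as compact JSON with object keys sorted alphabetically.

After op 1 (replace /v 90): {"aj":{"bbi":21,"kq":44,"vf":36},"v":90}
After op 2 (replace /aj 63): {"aj":63,"v":90}
After op 3 (remove /aj): {"v":90}
After op 4 (add /g 55): {"g":55,"v":90}
After op 5 (replace /g 80): {"g":80,"v":90}
After op 6 (add /was 91): {"g":80,"v":90,"was":91}
After op 7 (replace /v 65): {"g":80,"v":65,"was":91}
After op 8 (add /um 63): {"g":80,"um":63,"v":65,"was":91}
After op 9 (add /wg 73): {"g":80,"um":63,"v":65,"was":91,"wg":73}
After op 10 (remove /g): {"um":63,"v":65,"was":91,"wg":73}
After op 11 (remove /um): {"v":65,"was":91,"wg":73}
After op 12 (replace /was 44): {"v":65,"was":44,"wg":73}
After op 13 (replace /was 95): {"v":65,"was":95,"wg":73}

Answer: {"v":65,"was":95,"wg":73}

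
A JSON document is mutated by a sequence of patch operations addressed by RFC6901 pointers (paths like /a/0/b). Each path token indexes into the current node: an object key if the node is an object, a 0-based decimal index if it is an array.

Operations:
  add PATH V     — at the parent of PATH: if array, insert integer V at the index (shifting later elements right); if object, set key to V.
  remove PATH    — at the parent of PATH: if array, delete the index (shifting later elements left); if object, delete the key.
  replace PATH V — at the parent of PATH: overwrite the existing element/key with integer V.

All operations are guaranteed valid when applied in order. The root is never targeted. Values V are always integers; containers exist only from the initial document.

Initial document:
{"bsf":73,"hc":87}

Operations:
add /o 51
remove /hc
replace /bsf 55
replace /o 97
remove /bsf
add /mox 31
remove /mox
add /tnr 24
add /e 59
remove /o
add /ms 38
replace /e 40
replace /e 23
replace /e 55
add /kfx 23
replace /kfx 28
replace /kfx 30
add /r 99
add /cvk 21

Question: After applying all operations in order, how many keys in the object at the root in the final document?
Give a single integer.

After op 1 (add /o 51): {"bsf":73,"hc":87,"o":51}
After op 2 (remove /hc): {"bsf":73,"o":51}
After op 3 (replace /bsf 55): {"bsf":55,"o":51}
After op 4 (replace /o 97): {"bsf":55,"o":97}
After op 5 (remove /bsf): {"o":97}
After op 6 (add /mox 31): {"mox":31,"o":97}
After op 7 (remove /mox): {"o":97}
After op 8 (add /tnr 24): {"o":97,"tnr":24}
After op 9 (add /e 59): {"e":59,"o":97,"tnr":24}
After op 10 (remove /o): {"e":59,"tnr":24}
After op 11 (add /ms 38): {"e":59,"ms":38,"tnr":24}
After op 12 (replace /e 40): {"e":40,"ms":38,"tnr":24}
After op 13 (replace /e 23): {"e":23,"ms":38,"tnr":24}
After op 14 (replace /e 55): {"e":55,"ms":38,"tnr":24}
After op 15 (add /kfx 23): {"e":55,"kfx":23,"ms":38,"tnr":24}
After op 16 (replace /kfx 28): {"e":55,"kfx":28,"ms":38,"tnr":24}
After op 17 (replace /kfx 30): {"e":55,"kfx":30,"ms":38,"tnr":24}
After op 18 (add /r 99): {"e":55,"kfx":30,"ms":38,"r":99,"tnr":24}
After op 19 (add /cvk 21): {"cvk":21,"e":55,"kfx":30,"ms":38,"r":99,"tnr":24}
Size at the root: 6

Answer: 6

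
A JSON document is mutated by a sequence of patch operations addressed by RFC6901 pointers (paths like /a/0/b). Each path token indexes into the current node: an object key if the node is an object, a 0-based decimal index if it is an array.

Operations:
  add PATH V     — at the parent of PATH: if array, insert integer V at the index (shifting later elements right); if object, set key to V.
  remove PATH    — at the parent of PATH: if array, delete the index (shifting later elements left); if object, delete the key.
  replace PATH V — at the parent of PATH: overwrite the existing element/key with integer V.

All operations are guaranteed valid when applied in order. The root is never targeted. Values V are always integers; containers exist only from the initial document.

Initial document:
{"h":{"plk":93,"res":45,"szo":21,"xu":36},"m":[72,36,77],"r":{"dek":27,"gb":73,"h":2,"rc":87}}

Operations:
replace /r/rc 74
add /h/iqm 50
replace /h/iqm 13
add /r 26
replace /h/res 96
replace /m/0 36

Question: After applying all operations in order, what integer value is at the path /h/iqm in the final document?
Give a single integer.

After op 1 (replace /r/rc 74): {"h":{"plk":93,"res":45,"szo":21,"xu":36},"m":[72,36,77],"r":{"dek":27,"gb":73,"h":2,"rc":74}}
After op 2 (add /h/iqm 50): {"h":{"iqm":50,"plk":93,"res":45,"szo":21,"xu":36},"m":[72,36,77],"r":{"dek":27,"gb":73,"h":2,"rc":74}}
After op 3 (replace /h/iqm 13): {"h":{"iqm":13,"plk":93,"res":45,"szo":21,"xu":36},"m":[72,36,77],"r":{"dek":27,"gb":73,"h":2,"rc":74}}
After op 4 (add /r 26): {"h":{"iqm":13,"plk":93,"res":45,"szo":21,"xu":36},"m":[72,36,77],"r":26}
After op 5 (replace /h/res 96): {"h":{"iqm":13,"plk":93,"res":96,"szo":21,"xu":36},"m":[72,36,77],"r":26}
After op 6 (replace /m/0 36): {"h":{"iqm":13,"plk":93,"res":96,"szo":21,"xu":36},"m":[36,36,77],"r":26}
Value at /h/iqm: 13

Answer: 13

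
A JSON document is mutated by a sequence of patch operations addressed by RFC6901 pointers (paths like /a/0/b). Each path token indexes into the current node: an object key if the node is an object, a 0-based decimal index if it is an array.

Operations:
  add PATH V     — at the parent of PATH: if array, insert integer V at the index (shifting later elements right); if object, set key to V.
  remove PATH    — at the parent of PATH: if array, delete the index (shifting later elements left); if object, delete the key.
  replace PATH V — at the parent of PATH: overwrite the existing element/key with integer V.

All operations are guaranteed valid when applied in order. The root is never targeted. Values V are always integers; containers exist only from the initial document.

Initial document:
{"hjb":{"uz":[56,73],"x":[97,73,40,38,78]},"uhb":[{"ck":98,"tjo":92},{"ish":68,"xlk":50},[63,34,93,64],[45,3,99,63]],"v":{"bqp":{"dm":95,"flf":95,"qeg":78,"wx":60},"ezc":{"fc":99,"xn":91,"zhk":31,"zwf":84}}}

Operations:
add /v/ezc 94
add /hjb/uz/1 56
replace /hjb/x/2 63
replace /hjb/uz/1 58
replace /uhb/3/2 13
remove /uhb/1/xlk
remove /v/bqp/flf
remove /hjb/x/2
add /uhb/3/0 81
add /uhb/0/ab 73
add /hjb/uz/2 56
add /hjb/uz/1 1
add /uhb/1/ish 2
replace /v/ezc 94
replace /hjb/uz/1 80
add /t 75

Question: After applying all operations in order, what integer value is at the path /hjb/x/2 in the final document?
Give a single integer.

After op 1 (add /v/ezc 94): {"hjb":{"uz":[56,73],"x":[97,73,40,38,78]},"uhb":[{"ck":98,"tjo":92},{"ish":68,"xlk":50},[63,34,93,64],[45,3,99,63]],"v":{"bqp":{"dm":95,"flf":95,"qeg":78,"wx":60},"ezc":94}}
After op 2 (add /hjb/uz/1 56): {"hjb":{"uz":[56,56,73],"x":[97,73,40,38,78]},"uhb":[{"ck":98,"tjo":92},{"ish":68,"xlk":50},[63,34,93,64],[45,3,99,63]],"v":{"bqp":{"dm":95,"flf":95,"qeg":78,"wx":60},"ezc":94}}
After op 3 (replace /hjb/x/2 63): {"hjb":{"uz":[56,56,73],"x":[97,73,63,38,78]},"uhb":[{"ck":98,"tjo":92},{"ish":68,"xlk":50},[63,34,93,64],[45,3,99,63]],"v":{"bqp":{"dm":95,"flf":95,"qeg":78,"wx":60},"ezc":94}}
After op 4 (replace /hjb/uz/1 58): {"hjb":{"uz":[56,58,73],"x":[97,73,63,38,78]},"uhb":[{"ck":98,"tjo":92},{"ish":68,"xlk":50},[63,34,93,64],[45,3,99,63]],"v":{"bqp":{"dm":95,"flf":95,"qeg":78,"wx":60},"ezc":94}}
After op 5 (replace /uhb/3/2 13): {"hjb":{"uz":[56,58,73],"x":[97,73,63,38,78]},"uhb":[{"ck":98,"tjo":92},{"ish":68,"xlk":50},[63,34,93,64],[45,3,13,63]],"v":{"bqp":{"dm":95,"flf":95,"qeg":78,"wx":60},"ezc":94}}
After op 6 (remove /uhb/1/xlk): {"hjb":{"uz":[56,58,73],"x":[97,73,63,38,78]},"uhb":[{"ck":98,"tjo":92},{"ish":68},[63,34,93,64],[45,3,13,63]],"v":{"bqp":{"dm":95,"flf":95,"qeg":78,"wx":60},"ezc":94}}
After op 7 (remove /v/bqp/flf): {"hjb":{"uz":[56,58,73],"x":[97,73,63,38,78]},"uhb":[{"ck":98,"tjo":92},{"ish":68},[63,34,93,64],[45,3,13,63]],"v":{"bqp":{"dm":95,"qeg":78,"wx":60},"ezc":94}}
After op 8 (remove /hjb/x/2): {"hjb":{"uz":[56,58,73],"x":[97,73,38,78]},"uhb":[{"ck":98,"tjo":92},{"ish":68},[63,34,93,64],[45,3,13,63]],"v":{"bqp":{"dm":95,"qeg":78,"wx":60},"ezc":94}}
After op 9 (add /uhb/3/0 81): {"hjb":{"uz":[56,58,73],"x":[97,73,38,78]},"uhb":[{"ck":98,"tjo":92},{"ish":68},[63,34,93,64],[81,45,3,13,63]],"v":{"bqp":{"dm":95,"qeg":78,"wx":60},"ezc":94}}
After op 10 (add /uhb/0/ab 73): {"hjb":{"uz":[56,58,73],"x":[97,73,38,78]},"uhb":[{"ab":73,"ck":98,"tjo":92},{"ish":68},[63,34,93,64],[81,45,3,13,63]],"v":{"bqp":{"dm":95,"qeg":78,"wx":60},"ezc":94}}
After op 11 (add /hjb/uz/2 56): {"hjb":{"uz":[56,58,56,73],"x":[97,73,38,78]},"uhb":[{"ab":73,"ck":98,"tjo":92},{"ish":68},[63,34,93,64],[81,45,3,13,63]],"v":{"bqp":{"dm":95,"qeg":78,"wx":60},"ezc":94}}
After op 12 (add /hjb/uz/1 1): {"hjb":{"uz":[56,1,58,56,73],"x":[97,73,38,78]},"uhb":[{"ab":73,"ck":98,"tjo":92},{"ish":68},[63,34,93,64],[81,45,3,13,63]],"v":{"bqp":{"dm":95,"qeg":78,"wx":60},"ezc":94}}
After op 13 (add /uhb/1/ish 2): {"hjb":{"uz":[56,1,58,56,73],"x":[97,73,38,78]},"uhb":[{"ab":73,"ck":98,"tjo":92},{"ish":2},[63,34,93,64],[81,45,3,13,63]],"v":{"bqp":{"dm":95,"qeg":78,"wx":60},"ezc":94}}
After op 14 (replace /v/ezc 94): {"hjb":{"uz":[56,1,58,56,73],"x":[97,73,38,78]},"uhb":[{"ab":73,"ck":98,"tjo":92},{"ish":2},[63,34,93,64],[81,45,3,13,63]],"v":{"bqp":{"dm":95,"qeg":78,"wx":60},"ezc":94}}
After op 15 (replace /hjb/uz/1 80): {"hjb":{"uz":[56,80,58,56,73],"x":[97,73,38,78]},"uhb":[{"ab":73,"ck":98,"tjo":92},{"ish":2},[63,34,93,64],[81,45,3,13,63]],"v":{"bqp":{"dm":95,"qeg":78,"wx":60},"ezc":94}}
After op 16 (add /t 75): {"hjb":{"uz":[56,80,58,56,73],"x":[97,73,38,78]},"t":75,"uhb":[{"ab":73,"ck":98,"tjo":92},{"ish":2},[63,34,93,64],[81,45,3,13,63]],"v":{"bqp":{"dm":95,"qeg":78,"wx":60},"ezc":94}}
Value at /hjb/x/2: 38

Answer: 38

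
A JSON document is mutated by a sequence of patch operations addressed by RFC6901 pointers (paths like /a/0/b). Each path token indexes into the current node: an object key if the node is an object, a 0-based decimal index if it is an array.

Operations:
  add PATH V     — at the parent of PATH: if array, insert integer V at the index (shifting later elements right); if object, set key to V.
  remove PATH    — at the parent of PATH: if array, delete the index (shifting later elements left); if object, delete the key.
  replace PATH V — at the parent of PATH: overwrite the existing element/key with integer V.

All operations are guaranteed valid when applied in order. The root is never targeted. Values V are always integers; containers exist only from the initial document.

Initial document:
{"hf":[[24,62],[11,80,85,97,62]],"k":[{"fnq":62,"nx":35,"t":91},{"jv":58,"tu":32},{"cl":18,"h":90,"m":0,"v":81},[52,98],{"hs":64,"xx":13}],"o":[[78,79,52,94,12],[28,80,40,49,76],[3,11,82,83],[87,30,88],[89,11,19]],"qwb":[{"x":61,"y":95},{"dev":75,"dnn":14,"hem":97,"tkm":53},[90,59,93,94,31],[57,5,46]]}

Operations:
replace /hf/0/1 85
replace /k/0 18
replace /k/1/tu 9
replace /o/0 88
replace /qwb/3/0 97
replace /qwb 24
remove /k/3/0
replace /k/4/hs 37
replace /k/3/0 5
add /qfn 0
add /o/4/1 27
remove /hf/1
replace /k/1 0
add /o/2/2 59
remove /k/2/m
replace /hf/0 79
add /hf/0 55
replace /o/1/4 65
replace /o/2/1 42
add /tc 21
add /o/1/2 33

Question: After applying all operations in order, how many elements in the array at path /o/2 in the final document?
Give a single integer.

After op 1 (replace /hf/0/1 85): {"hf":[[24,85],[11,80,85,97,62]],"k":[{"fnq":62,"nx":35,"t":91},{"jv":58,"tu":32},{"cl":18,"h":90,"m":0,"v":81},[52,98],{"hs":64,"xx":13}],"o":[[78,79,52,94,12],[28,80,40,49,76],[3,11,82,83],[87,30,88],[89,11,19]],"qwb":[{"x":61,"y":95},{"dev":75,"dnn":14,"hem":97,"tkm":53},[90,59,93,94,31],[57,5,46]]}
After op 2 (replace /k/0 18): {"hf":[[24,85],[11,80,85,97,62]],"k":[18,{"jv":58,"tu":32},{"cl":18,"h":90,"m":0,"v":81},[52,98],{"hs":64,"xx":13}],"o":[[78,79,52,94,12],[28,80,40,49,76],[3,11,82,83],[87,30,88],[89,11,19]],"qwb":[{"x":61,"y":95},{"dev":75,"dnn":14,"hem":97,"tkm":53},[90,59,93,94,31],[57,5,46]]}
After op 3 (replace /k/1/tu 9): {"hf":[[24,85],[11,80,85,97,62]],"k":[18,{"jv":58,"tu":9},{"cl":18,"h":90,"m":0,"v":81},[52,98],{"hs":64,"xx":13}],"o":[[78,79,52,94,12],[28,80,40,49,76],[3,11,82,83],[87,30,88],[89,11,19]],"qwb":[{"x":61,"y":95},{"dev":75,"dnn":14,"hem":97,"tkm":53},[90,59,93,94,31],[57,5,46]]}
After op 4 (replace /o/0 88): {"hf":[[24,85],[11,80,85,97,62]],"k":[18,{"jv":58,"tu":9},{"cl":18,"h":90,"m":0,"v":81},[52,98],{"hs":64,"xx":13}],"o":[88,[28,80,40,49,76],[3,11,82,83],[87,30,88],[89,11,19]],"qwb":[{"x":61,"y":95},{"dev":75,"dnn":14,"hem":97,"tkm":53},[90,59,93,94,31],[57,5,46]]}
After op 5 (replace /qwb/3/0 97): {"hf":[[24,85],[11,80,85,97,62]],"k":[18,{"jv":58,"tu":9},{"cl":18,"h":90,"m":0,"v":81},[52,98],{"hs":64,"xx":13}],"o":[88,[28,80,40,49,76],[3,11,82,83],[87,30,88],[89,11,19]],"qwb":[{"x":61,"y":95},{"dev":75,"dnn":14,"hem":97,"tkm":53},[90,59,93,94,31],[97,5,46]]}
After op 6 (replace /qwb 24): {"hf":[[24,85],[11,80,85,97,62]],"k":[18,{"jv":58,"tu":9},{"cl":18,"h":90,"m":0,"v":81},[52,98],{"hs":64,"xx":13}],"o":[88,[28,80,40,49,76],[3,11,82,83],[87,30,88],[89,11,19]],"qwb":24}
After op 7 (remove /k/3/0): {"hf":[[24,85],[11,80,85,97,62]],"k":[18,{"jv":58,"tu":9},{"cl":18,"h":90,"m":0,"v":81},[98],{"hs":64,"xx":13}],"o":[88,[28,80,40,49,76],[3,11,82,83],[87,30,88],[89,11,19]],"qwb":24}
After op 8 (replace /k/4/hs 37): {"hf":[[24,85],[11,80,85,97,62]],"k":[18,{"jv":58,"tu":9},{"cl":18,"h":90,"m":0,"v":81},[98],{"hs":37,"xx":13}],"o":[88,[28,80,40,49,76],[3,11,82,83],[87,30,88],[89,11,19]],"qwb":24}
After op 9 (replace /k/3/0 5): {"hf":[[24,85],[11,80,85,97,62]],"k":[18,{"jv":58,"tu":9},{"cl":18,"h":90,"m":0,"v":81},[5],{"hs":37,"xx":13}],"o":[88,[28,80,40,49,76],[3,11,82,83],[87,30,88],[89,11,19]],"qwb":24}
After op 10 (add /qfn 0): {"hf":[[24,85],[11,80,85,97,62]],"k":[18,{"jv":58,"tu":9},{"cl":18,"h":90,"m":0,"v":81},[5],{"hs":37,"xx":13}],"o":[88,[28,80,40,49,76],[3,11,82,83],[87,30,88],[89,11,19]],"qfn":0,"qwb":24}
After op 11 (add /o/4/1 27): {"hf":[[24,85],[11,80,85,97,62]],"k":[18,{"jv":58,"tu":9},{"cl":18,"h":90,"m":0,"v":81},[5],{"hs":37,"xx":13}],"o":[88,[28,80,40,49,76],[3,11,82,83],[87,30,88],[89,27,11,19]],"qfn":0,"qwb":24}
After op 12 (remove /hf/1): {"hf":[[24,85]],"k":[18,{"jv":58,"tu":9},{"cl":18,"h":90,"m":0,"v":81},[5],{"hs":37,"xx":13}],"o":[88,[28,80,40,49,76],[3,11,82,83],[87,30,88],[89,27,11,19]],"qfn":0,"qwb":24}
After op 13 (replace /k/1 0): {"hf":[[24,85]],"k":[18,0,{"cl":18,"h":90,"m":0,"v":81},[5],{"hs":37,"xx":13}],"o":[88,[28,80,40,49,76],[3,11,82,83],[87,30,88],[89,27,11,19]],"qfn":0,"qwb":24}
After op 14 (add /o/2/2 59): {"hf":[[24,85]],"k":[18,0,{"cl":18,"h":90,"m":0,"v":81},[5],{"hs":37,"xx":13}],"o":[88,[28,80,40,49,76],[3,11,59,82,83],[87,30,88],[89,27,11,19]],"qfn":0,"qwb":24}
After op 15 (remove /k/2/m): {"hf":[[24,85]],"k":[18,0,{"cl":18,"h":90,"v":81},[5],{"hs":37,"xx":13}],"o":[88,[28,80,40,49,76],[3,11,59,82,83],[87,30,88],[89,27,11,19]],"qfn":0,"qwb":24}
After op 16 (replace /hf/0 79): {"hf":[79],"k":[18,0,{"cl":18,"h":90,"v":81},[5],{"hs":37,"xx":13}],"o":[88,[28,80,40,49,76],[3,11,59,82,83],[87,30,88],[89,27,11,19]],"qfn":0,"qwb":24}
After op 17 (add /hf/0 55): {"hf":[55,79],"k":[18,0,{"cl":18,"h":90,"v":81},[5],{"hs":37,"xx":13}],"o":[88,[28,80,40,49,76],[3,11,59,82,83],[87,30,88],[89,27,11,19]],"qfn":0,"qwb":24}
After op 18 (replace /o/1/4 65): {"hf":[55,79],"k":[18,0,{"cl":18,"h":90,"v":81},[5],{"hs":37,"xx":13}],"o":[88,[28,80,40,49,65],[3,11,59,82,83],[87,30,88],[89,27,11,19]],"qfn":0,"qwb":24}
After op 19 (replace /o/2/1 42): {"hf":[55,79],"k":[18,0,{"cl":18,"h":90,"v":81},[5],{"hs":37,"xx":13}],"o":[88,[28,80,40,49,65],[3,42,59,82,83],[87,30,88],[89,27,11,19]],"qfn":0,"qwb":24}
After op 20 (add /tc 21): {"hf":[55,79],"k":[18,0,{"cl":18,"h":90,"v":81},[5],{"hs":37,"xx":13}],"o":[88,[28,80,40,49,65],[3,42,59,82,83],[87,30,88],[89,27,11,19]],"qfn":0,"qwb":24,"tc":21}
After op 21 (add /o/1/2 33): {"hf":[55,79],"k":[18,0,{"cl":18,"h":90,"v":81},[5],{"hs":37,"xx":13}],"o":[88,[28,80,33,40,49,65],[3,42,59,82,83],[87,30,88],[89,27,11,19]],"qfn":0,"qwb":24,"tc":21}
Size at path /o/2: 5

Answer: 5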